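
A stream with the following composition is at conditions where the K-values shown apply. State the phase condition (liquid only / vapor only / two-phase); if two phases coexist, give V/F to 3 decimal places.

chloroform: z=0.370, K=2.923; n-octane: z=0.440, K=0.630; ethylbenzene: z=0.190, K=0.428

ΣzᵢKᵢ = 1.440; Σzᵢ/Kᵢ = 1.269.
Both exceed 1, so a two-phase solution exists.
Let ψ = V/F and solve Σ zᵢ(Kᵢ−1)/(1+ψ(Kᵢ−1)) = 0.
Newton iteration, ψ⁰ = 0.5:
  ψ = 0.500: g = 0.0108, g' = -0.568 → ψ = 0.519
Converged at ψ = 0.519.

two-phase, V/F = 0.519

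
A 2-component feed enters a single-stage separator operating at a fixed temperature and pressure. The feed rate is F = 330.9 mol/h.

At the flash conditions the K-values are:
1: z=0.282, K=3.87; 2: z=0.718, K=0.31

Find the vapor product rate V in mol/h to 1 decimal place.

V = 52.5 mol/h

Binary case is linear: z₁(K₁−1)(1+β(K₂−1)) + z₂(K₂−1)(1+β(K₁−1)) = 0
⇒ β = [z₁(K₁−1)+z₂(K₂−1)] / [−(K₁−1)(K₂−1)] = 0.3139/1.9803 = 0.159
Then V = β·F = 0.1585·330.9 = 52.5 mol/h and L = F − V = 278.4 mol/h.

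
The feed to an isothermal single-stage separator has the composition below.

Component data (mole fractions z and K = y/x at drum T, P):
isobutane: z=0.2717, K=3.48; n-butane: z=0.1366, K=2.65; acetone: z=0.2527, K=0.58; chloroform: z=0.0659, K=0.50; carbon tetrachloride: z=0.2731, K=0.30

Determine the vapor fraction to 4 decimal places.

Material balance + equilibrium reduce to Σ zᵢ(Kᵢ−1)/(1+ψ(Kᵢ−1)) = 0.
g(0) = ΣzᵢKᵢ − 1 = 0.5690 and g(1) = 1 − Σzᵢ/Kᵢ = -0.6074, so a root lies in (0, 1).
Iterate (Newton) starting at ψ = 0.52:
  ψ = 0.5200: g = -0.06530, g' = -0.8604 → ψ = 0.4441
  ψ = 0.4441: g = 0.00049, g' = -0.8787 → ψ = 0.4447
Converged at ψ = 0.4447.

ψ = 0.4447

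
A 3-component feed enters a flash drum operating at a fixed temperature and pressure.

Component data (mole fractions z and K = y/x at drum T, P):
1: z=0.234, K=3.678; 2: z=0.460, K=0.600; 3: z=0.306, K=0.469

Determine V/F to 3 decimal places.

V/F = 0.230

Rachford–Rice: g(V/F) = Σ zᵢ(Kᵢ−1)/(1+V/F(Kᵢ−1)) = 0.
Feasibility: ΣzᵢKᵢ = 1.280, Σzᵢ/Kᵢ = 1.483 — both > 1, two phases present.
Iterate (Newton) starting at V/F = 0.5:
  V/F = 0.500: g = -0.1833, g' = -0.582 → V/F = 0.185
  V/F = 0.185: g = 0.0403, g' = -0.943 → V/F = 0.228
  V/F = 0.228: g = 0.0021, g' = -0.849 → V/F = 0.230
Converged at V/F = 0.230.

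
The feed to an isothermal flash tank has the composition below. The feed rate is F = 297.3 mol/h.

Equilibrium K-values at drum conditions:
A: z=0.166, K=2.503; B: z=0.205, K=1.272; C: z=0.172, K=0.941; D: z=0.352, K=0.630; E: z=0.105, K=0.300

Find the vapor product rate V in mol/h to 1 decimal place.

V = 66.4 mol/h

Let β = V/F and solve Σ zᵢ(Kᵢ−1)/(1+β(Kᵢ−1)) = 0.
Feasibility: ΣzᵢKᵢ = 1.091, Σzᵢ/Kᵢ = 1.319 — both > 1, two phases present.
Newton–Raphson from β = 0.63:
  β = 0.630: g = -0.1361, g' = -0.357 → β = 0.249
  β = 0.249: g = -0.0090, g' = -0.346 → β = 0.223
Converged at β = 0.223.
Then V = β·F = 0.2233·297.3 = 66.4 mol/h and L = F − V = 230.9 mol/h.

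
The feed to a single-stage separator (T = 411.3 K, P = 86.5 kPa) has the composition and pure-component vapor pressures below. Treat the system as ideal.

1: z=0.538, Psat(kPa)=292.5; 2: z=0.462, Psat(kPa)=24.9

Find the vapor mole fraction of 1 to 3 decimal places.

y_1 = 0.778

Raoult's law: Kᵢ = Pᵢˢᵃᵗ/P = Pᵢˢᵃᵗ/86.5.
  K_1 = 292.5/86.5 = 3.38150, K_2 = 24.9/86.5 = 0.28786
Rachford–Rice: g(ψ) = Σ zᵢ(Kᵢ−1)/(1+ψ(Kᵢ−1)) = 0.
Check two-phase: ΣzᵢKᵢ = 1.952 > 1 and Σzᵢ/Kᵢ = 1.764 > 1, so g(0) = 0.952 > 0 and g(1) = -0.764 < 0.
Iterate (Newton) starting at ψ = 0.69:
  ψ = 0.690: g = -0.1621, g' = -1.342 → ψ = 0.569
  ψ = 0.569: g = -0.0094, g' = -1.213 → ψ = 0.561
Converged at ψ = 0.561.
Compositions from xᵢ = zᵢ/(1+ψ(Kᵢ−1)), yᵢ = Kᵢxᵢ:
  1: x = 0.230, y = 0.778
  2: x = 0.770, y = 0.222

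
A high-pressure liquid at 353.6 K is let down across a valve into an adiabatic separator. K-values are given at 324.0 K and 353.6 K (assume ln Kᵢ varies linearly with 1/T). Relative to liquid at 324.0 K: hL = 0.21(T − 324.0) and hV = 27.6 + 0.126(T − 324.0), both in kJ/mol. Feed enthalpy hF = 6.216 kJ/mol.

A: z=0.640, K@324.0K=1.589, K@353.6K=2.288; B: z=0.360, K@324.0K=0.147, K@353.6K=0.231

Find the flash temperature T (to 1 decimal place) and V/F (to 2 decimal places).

T = 326.9 K, V/F = 0.20

Adiabatic flash: solve Rachford–Rice at each trial T, then check hF = ψ·hV(T) + (1−ψ)·hL(T).
  T = 324.0 K: K = (1.589, 0.147), RR gives ψ = 0.139, H_out = 3.839 kJ/mol
  T = 353.6 K: K = (2.288, 0.231), RR gives ψ = 0.553, H_out = 20.097 kJ/mol
  T = 338.8 K: K = (1.922, 0.186), RR gives ψ = 0.396, H_out = 13.542 kJ/mol
  T = 331.4 K: K = (1.751, 0.166), RR gives ψ = 0.288, H_out = 9.325 kJ/mol
  T = 327.7 K: K = (1.669, 0.156), RR gives ψ = 0.220, H_out = 6.793 kJ/mol
  T = 325.9 K: K = (1.630, 0.152), RR gives ψ = 0.183, H_out = 5.418 kJ/mol
Linear interpolation between T = 325.9 (H_out = 5.418) and T = 327.7 (H_out = 6.793) on hF = 6.216 gives T ≈ 326.9 K, at which ψ = 0.20.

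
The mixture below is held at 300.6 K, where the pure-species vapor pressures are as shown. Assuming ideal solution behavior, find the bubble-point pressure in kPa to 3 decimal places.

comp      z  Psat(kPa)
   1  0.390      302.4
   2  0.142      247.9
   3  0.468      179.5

Pbub = 237.144 kPa

At the bubble point ψ → 0, so ΣzᵢKᵢ = 1 with Kᵢ = Pᵢˢᵃᵗ/P ⇒ P = ΣzᵢPᵢˢᵃᵗ.
P = 0.390·302.4 + 0.142·247.9 + 0.468·179.5 = 237.144 kPa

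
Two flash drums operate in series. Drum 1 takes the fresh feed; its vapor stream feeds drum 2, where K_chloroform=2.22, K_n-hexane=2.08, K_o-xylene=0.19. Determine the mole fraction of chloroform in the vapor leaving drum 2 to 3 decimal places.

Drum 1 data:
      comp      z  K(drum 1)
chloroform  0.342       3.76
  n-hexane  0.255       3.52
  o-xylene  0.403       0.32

y_chloroform (drum 2) = 0.513

Drum 1:
Rachford–Rice: g(ψ₁) = Σ zᵢ(Kᵢ−1)/(1+ψ₁(Kᵢ−1)) = 0.
Check two-phase: ΣzᵢKᵢ = 2.312 > 1 and Σzᵢ/Kᵢ = 1.423 > 1, so g(0) = 1.312 > 0 and g(1) = -0.423 < 0.
Iterate (Newton) starting at ψ₁ = 0.5:
  ψ₁ = 0.500: g = 0.2657, g' = -1.205 → ψ₁ = 0.721
  ψ₁ = 0.721: g = 0.0067, g' = -1.212 → ψ₁ = 0.726
Converged at ψ₁ = 0.726.
Drum-1 compositions:
  chloroform: x = 0.114, y = 0.428
  n-hexane: x = 0.090, y = 0.317
  o-xylene: x = 0.796, y = 0.255
Drum-2 feed = drum-1 vapor: z₂ = (0.4281, 0.3172, 0.2547).
Drum 2:
Iterate (Newton) starting at ψ₂ = 0.53:
  ψ₂ = 0.530: g = 0.1735, g' = -0.898 → ψ₂ = 0.723
  ψ₂ = 0.723: g = -0.0284, g' = -1.271 → ψ₂ = 0.701
  ψ₂ = 0.701: g = -0.0008, g' = -1.199 → ψ₂ = 0.700
Converged at ψ₂ = 0.700.
  chloroform: x = 0.231, y = 0.513
  n-hexane: x = 0.181, y = 0.376
  o-xylene: x = 0.589, y = 0.112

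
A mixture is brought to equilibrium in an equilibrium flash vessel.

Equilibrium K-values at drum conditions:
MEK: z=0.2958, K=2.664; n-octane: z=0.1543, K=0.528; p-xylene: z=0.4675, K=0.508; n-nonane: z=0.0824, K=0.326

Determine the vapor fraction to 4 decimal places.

ψ = 0.1573

Rachford–Rice: g(ψ) = Σ zᵢ(Kᵢ−1)/(1+ψ(Kᵢ−1)) = 0.
Check two-phase: ΣzᵢKᵢ = 1.1338 > 1 and Σzᵢ/Kᵢ = 1.5763 > 1, so g(0) = 0.1338 > 0 and g(1) = -0.5763 < 0.
Newton–Raphson from ψ = 0.37:
  ψ = 0.3700: g = -0.13878, g' = -0.5998 → ψ = 0.1386
  ψ = 0.1386: g = 0.01392, g' = -0.7560 → ψ = 0.1570
  ψ = 0.1570: g = 0.00020, g' = -0.7347 → ψ = 0.1573
Converged at ψ = 0.1573.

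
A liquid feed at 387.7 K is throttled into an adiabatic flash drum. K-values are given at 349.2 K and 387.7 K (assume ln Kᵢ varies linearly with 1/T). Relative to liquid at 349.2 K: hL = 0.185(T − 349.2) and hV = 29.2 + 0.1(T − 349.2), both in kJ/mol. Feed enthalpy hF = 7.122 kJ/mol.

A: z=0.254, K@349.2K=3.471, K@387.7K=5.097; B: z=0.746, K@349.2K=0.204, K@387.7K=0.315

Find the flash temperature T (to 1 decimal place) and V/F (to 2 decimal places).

T = 370.1 K, V/F = 0.12

Adiabatic flash: solve Rachford–Rice at each trial T, then check hF = ψ·hV(T) + (1−ψ)·hL(T).
  T = 349.2 K: K = (3.471, 0.204), RR gives ψ = 0.017, H_out = 0.502 kJ/mol
  T = 387.7 K: K = (5.097, 0.315), RR gives ψ = 0.189, H_out = 12.015 kJ/mol
  T = 368.4 K: K = (4.246, 0.256), RR gives ψ = 0.112, H_out = 6.632 kJ/mol
  T = 378.0 K: K = (4.661, 0.285), RR gives ψ = 0.151, H_out = 9.376 kJ/mol
  T = 373.2 K: K = (4.452, 0.270), RR gives ψ = 0.132, H_out = 8.024 kJ/mol
  T = 370.8 K: K = (4.348, 0.263), RR gives ψ = 0.122, H_out = 7.333 kJ/mol
Linear interpolation between T = 368.4 (H_out = 6.632) and T = 370.8 (H_out = 7.333) on hF = 7.122 gives T ≈ 370.1 K, at which ψ = 0.12.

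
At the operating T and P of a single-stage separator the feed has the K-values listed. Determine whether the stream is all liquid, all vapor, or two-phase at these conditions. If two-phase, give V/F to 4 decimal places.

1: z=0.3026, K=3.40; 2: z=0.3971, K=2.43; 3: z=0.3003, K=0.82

all vapor

ΣzᵢKᵢ = 2.2400; Σzᵢ/Kᵢ = 0.6186.
Since Σzᵢ/Kᵢ < 1 the mixture is above its dew point — single vapor phase.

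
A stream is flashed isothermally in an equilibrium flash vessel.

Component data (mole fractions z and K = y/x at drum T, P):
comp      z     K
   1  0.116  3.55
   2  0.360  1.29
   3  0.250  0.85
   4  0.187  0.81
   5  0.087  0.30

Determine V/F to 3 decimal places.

V/F = 0.668

Material balance + equilibrium reduce to Σ zᵢ(Kᵢ−1)/(1+V/F(Kᵢ−1)) = 0.
Feasibility: ΣzᵢKᵢ = 1.266, Σzᵢ/Kᵢ = 1.127 — both > 1, two phases present.
Newton iteration, V/F⁰ = 0.5:
  V/F = 0.500: g = 0.0477, g' = -0.285 → V/F = 0.668
Converged at V/F = 0.668.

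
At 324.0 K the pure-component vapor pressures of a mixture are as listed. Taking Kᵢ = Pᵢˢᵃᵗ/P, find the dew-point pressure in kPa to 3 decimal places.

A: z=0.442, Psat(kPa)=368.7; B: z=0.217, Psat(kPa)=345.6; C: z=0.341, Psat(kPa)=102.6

At the dew point ψ → 1, so Σzᵢ/Kᵢ = 1 with Kᵢ = Pᵢˢᵃᵗ/P ⇒ 1/P = Σzᵢ/Pᵢˢᵃᵗ.
1/P = 0.442/368.7 + 0.217/345.6 + 0.341/102.6 = 0.005150 ⇒ P = 194.164 kPa

Pdew = 194.164 kPa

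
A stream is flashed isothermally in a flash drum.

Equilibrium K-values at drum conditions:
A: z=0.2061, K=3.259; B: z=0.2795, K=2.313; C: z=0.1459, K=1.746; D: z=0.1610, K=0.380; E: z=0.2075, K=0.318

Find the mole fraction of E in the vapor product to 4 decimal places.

Rachford–Rice: g(ψ) = Σ zᵢ(Kᵢ−1)/(1+ψ(Kᵢ−1)) = 0.
g(0) = ΣzᵢKᵢ − 1 = 0.7001 and g(1) = 1 − Σzᵢ/Kᵢ = -0.3438, so a root lies in (0, 1).
Newton iteration, ψ⁰ = 0.46:
  ψ = 0.4600: g = 0.19230, g' = -0.8113 → ψ = 0.6970
  ψ = 0.6970: g = -0.00147, g' = -0.8678 → ψ = 0.6953
Converged at ψ = 0.6953.
Compositions from xᵢ = zᵢ/(1+ψ(Kᵢ−1)), yᵢ = Kᵢxᵢ:
  A: x = 0.0802, y = 0.2613
  B: x = 0.1461, y = 0.3379
  C: x = 0.0961, y = 0.1677
  D: x = 0.2830, y = 0.1075
  E: x = 0.3946, y = 0.1255

y_E = 0.1255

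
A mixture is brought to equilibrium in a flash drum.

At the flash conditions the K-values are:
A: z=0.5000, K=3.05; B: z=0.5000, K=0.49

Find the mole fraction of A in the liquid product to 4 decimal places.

x_A = 0.1992

Iterate (Newton) starting at ψ = 0.38:
  ψ = 0.3800: g = 0.25987, g' = -0.8640 → ψ = 0.6808
  ψ = 0.6808: g = 0.03725, g' = -0.6713 → ψ = 0.7363
  ψ = 0.7363: g = 0.00015, g' = -0.6672 → ψ = 0.7365
Converged at ψ = 0.7365.
Compositions from xᵢ = zᵢ/(1+ψ(Kᵢ−1)), yᵢ = Kᵢxᵢ:
  A: x = 0.1992, y = 0.6076
  B: x = 0.8008, y = 0.3924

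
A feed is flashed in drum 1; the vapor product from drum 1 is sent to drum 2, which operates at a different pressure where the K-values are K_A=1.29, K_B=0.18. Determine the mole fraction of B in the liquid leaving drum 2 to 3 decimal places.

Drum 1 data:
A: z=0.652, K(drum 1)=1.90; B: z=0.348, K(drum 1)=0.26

x_B (drum 2) = 0.261

Drum 1:
Rachford–Rice: g(ψ₁) = Σ zᵢ(Kᵢ−1)/(1+ψ₁(Kᵢ−1)) = 0.
g(0) = ΣzᵢKᵢ − 1 = 0.329 and g(1) = 1 − Σzᵢ/Kᵢ = -0.682, so a root lies in (0, 1).
Binary case is linear: z₁(K₁−1)(1+ψ₁(K₂−1)) + z₂(K₂−1)(1+ψ₁(K₁−1)) = 0
⇒ ψ₁ = [z₁(K₁−1)+z₂(K₂−1)] / [−(K₁−1)(K₂−1)] = 0.3293/0.6660 = 0.494
Drum-1 compositions:
  A: x = 0.451, y = 0.857
  B: x = 0.549, y = 0.143
Drum-2 feed = drum-1 vapor: z₂ = (0.8573, 0.1427).
Drum 2:
Material balance + equilibrium reduce to Σ zᵢ(Kᵢ−1)/(1+ψ₂(Kᵢ−1)) = 0.
Check two-phase: ΣzᵢKᵢ = 1.132 > 1 and Σzᵢ/Kᵢ = 1.457 > 1, so g(0) = 0.132 > 0 and g(1) = -0.457 < 0.
Newton iteration, ψ₂⁰ = 0.68:
  ψ₂ = 0.680: g = -0.0568, g' = -0.540 → ψ₂ = 0.575
  ψ₂ = 0.575: g = -0.0083, g' = -0.396 → ψ₂ = 0.554
  ψ₂ = 0.554: g = -0.0002, g' = -0.376 → ψ₂ = 0.553
Converged at ψ₂ = 0.553.
  A: x = 0.739, y = 0.953
  B: x = 0.261, y = 0.047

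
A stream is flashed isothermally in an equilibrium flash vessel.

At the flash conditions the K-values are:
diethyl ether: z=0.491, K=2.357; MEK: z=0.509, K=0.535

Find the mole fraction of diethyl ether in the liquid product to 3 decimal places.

x_diethyl ether = 0.255

Let ψ = V/F and solve Σ zᵢ(Kᵢ−1)/(1+ψ(Kᵢ−1)) = 0.
g(0) = ΣzᵢKᵢ − 1 = 0.430 and g(1) = 1 − Σzᵢ/Kᵢ = -0.160, so a root lies in (0, 1).
Newton iteration, ψ⁰ = 0.5:
  ψ = 0.500: g = 0.0886, g' = -0.508 → ψ = 0.674
  ψ = 0.674: g = 0.0031, g' = -0.480 → ψ = 0.681
Converged at ψ = 0.681.
Compositions from xᵢ = zᵢ/(1+ψ(Kᵢ−1)), yᵢ = Kᵢxᵢ:
  diethyl ether: x = 0.255, y = 0.602
  MEK: x = 0.745, y = 0.398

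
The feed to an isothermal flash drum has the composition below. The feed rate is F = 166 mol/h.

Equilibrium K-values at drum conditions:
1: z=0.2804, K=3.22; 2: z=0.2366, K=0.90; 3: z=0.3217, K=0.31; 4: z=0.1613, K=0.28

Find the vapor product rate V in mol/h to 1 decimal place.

V = 35.5 mol/h

Rachford–Rice: g(V/F) = Σ zᵢ(Kᵢ−1)/(1+V/F(Kᵢ−1)) = 0.
g(0) = ΣzᵢKᵢ − 1 = 0.2607 and g(1) = 1 − Σzᵢ/Kᵢ = -0.9638, so a root lies in (0, 1).
Iterate (Newton) starting at V/F = 0.63:
  V/F = 0.6300: g = -0.37094, g' = -1.0023 → V/F = 0.2599
  V/F = 0.2599: g = -0.04290, g' = -0.9122 → V/F = 0.2129
  V/F = 0.2129: g = 0.00121, g' = -0.9668 → V/F = 0.2141
Converged at V/F = 0.2141.
Then V = V/F·F = 0.2141·166 = 35.5 mol/h and L = F − V = 130.5 mol/h.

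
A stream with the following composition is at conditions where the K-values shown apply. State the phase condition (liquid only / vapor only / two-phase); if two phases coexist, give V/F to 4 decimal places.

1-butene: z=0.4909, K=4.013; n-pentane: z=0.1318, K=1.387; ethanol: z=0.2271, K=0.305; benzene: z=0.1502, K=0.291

two-phase, V/F = 0.6975

ΣzᵢKᵢ = 2.2658; Σzᵢ/Kᵢ = 1.4781.
Both exceed 1, so a two-phase solution exists.
Let ψ = V/F and solve Σ zᵢ(Kᵢ−1)/(1+ψ(Kᵢ−1)) = 0.
Newton iteration, ψ⁰ = 0.5:
  ψ = 0.5000: g = 0.22597, g' = -1.1621 → ψ = 0.6945
  ψ = 0.6945: g = 0.00364, g' = -1.1811 → ψ = 0.6975
Converged at ψ = 0.6975.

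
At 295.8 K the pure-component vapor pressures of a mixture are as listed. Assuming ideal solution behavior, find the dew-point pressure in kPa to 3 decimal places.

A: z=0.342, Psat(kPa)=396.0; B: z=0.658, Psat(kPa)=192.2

Pdew = 233.255 kPa

At the dew point ψ → 1, so Σzᵢ/Kᵢ = 1 with Kᵢ = Pᵢˢᵃᵗ/P ⇒ 1/P = Σzᵢ/Pᵢˢᵃᵗ.
1/P = 0.342/396.0 + 0.658/192.2 = 0.004287 ⇒ P = 233.255 kPa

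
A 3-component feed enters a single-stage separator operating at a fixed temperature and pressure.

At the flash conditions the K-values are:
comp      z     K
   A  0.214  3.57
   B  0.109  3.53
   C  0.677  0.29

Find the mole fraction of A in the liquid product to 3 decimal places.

Material balance + equilibrium reduce to Σ zᵢ(Kᵢ−1)/(1+ψ(Kᵢ−1)) = 0.
g(0) = ΣzᵢKᵢ − 1 = 0.345 and g(1) = 1 − Σzᵢ/Kᵢ = -1.425, so a root lies in (0, 1).
Newton–Raphson from ψ = 0.5:
  ψ = 0.500: g = -0.3828, g' = -1.227 → ψ = 0.188
  ψ = 0.188: g = 0.0029, g' = -1.417 → ψ = 0.190
Converged at ψ = 0.190.
Compositions from xᵢ = zᵢ/(1+ψ(Kᵢ−1)), yᵢ = Kᵢxᵢ:
  A: x = 0.144, y = 0.513
  B: x = 0.074, y = 0.260
  C: x = 0.783, y = 0.227

x_A = 0.144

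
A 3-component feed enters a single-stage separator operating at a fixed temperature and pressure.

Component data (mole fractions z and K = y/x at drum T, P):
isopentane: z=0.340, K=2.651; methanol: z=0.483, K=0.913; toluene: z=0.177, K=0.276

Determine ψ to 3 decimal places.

ψ = 0.621

Material balance + equilibrium reduce to Σ zᵢ(Kᵢ−1)/(1+ψ(Kᵢ−1)) = 0.
Check two-phase: ΣzᵢKᵢ = 1.391 > 1 and Σzᵢ/Kᵢ = 1.299 > 1, so g(0) = 0.391 > 0 and g(1) = -0.299 < 0.
Newton–Raphson from ψ = 0.44:
  ψ = 0.440: g = 0.0934, g' = -0.515 → ψ = 0.621
Converged at ψ = 0.621.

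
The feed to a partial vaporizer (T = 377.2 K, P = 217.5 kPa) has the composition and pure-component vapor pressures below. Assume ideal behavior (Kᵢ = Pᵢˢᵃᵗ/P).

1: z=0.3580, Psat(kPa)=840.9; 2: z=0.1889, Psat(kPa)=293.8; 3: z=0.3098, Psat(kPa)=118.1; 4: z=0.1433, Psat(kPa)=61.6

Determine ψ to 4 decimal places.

Raoult's law: Kᵢ = Pᵢˢᵃᵗ/P = Pᵢˢᵃᵗ/217.5.
  K_1 = 840.9/217.5 = 3.866207, K_2 = 293.8/217.5 = 1.350805, K_3 = 118.1/217.5 = 0.542989, K_4 = 61.6/217.5 = 0.283218
Material balance + equilibrium reduce to Σ zᵢ(Kᵢ−1)/(1+ψ(Kᵢ−1)) = 0.
g(0) = ΣzᵢKᵢ − 1 = 0.8481 and g(1) = 1 − Σzᵢ/Kᵢ = -0.3090, so a root lies in (0, 1).
Newton iteration, ψ⁰ = 0.35:
  ψ = 0.3500: g = 0.26561, g' = -0.9743 → ψ = 0.6226
  ψ = 0.6226: g = 0.03949, g' = -0.7615 → ψ = 0.6745
  ψ = 0.6745: g = -0.00011, g' = -0.7682 → ψ = 0.6743
Converged at ψ = 0.6743.

ψ = 0.6743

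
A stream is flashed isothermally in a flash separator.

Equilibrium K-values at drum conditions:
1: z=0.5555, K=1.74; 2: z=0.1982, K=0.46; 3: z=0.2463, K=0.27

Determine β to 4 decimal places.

β = 0.2566

Let β = V/F and solve Σ zᵢ(Kᵢ−1)/(1+β(Kᵢ−1)) = 0.
g(0) = ΣzᵢKᵢ − 1 = 0.1242 and g(1) = 1 − Σzᵢ/Kᵢ = -0.6623, so a root lies in (0, 1).
Iterate (Newton) starting at β = 0.5:
  β = 0.5000: g = -0.12971, g' = -0.5960 → β = 0.2824
  β = 0.2824: g = -0.01275, g' = -0.4969 → β = 0.2567
  β = 0.2567: g = -0.00007, g' = -0.4915 → β = 0.2566
Converged at β = 0.2566.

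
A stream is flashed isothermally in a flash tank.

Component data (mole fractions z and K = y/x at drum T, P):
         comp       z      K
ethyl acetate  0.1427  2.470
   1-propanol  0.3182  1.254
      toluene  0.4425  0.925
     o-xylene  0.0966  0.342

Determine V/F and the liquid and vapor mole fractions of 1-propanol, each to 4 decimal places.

V/F = 0.7775, x_1-propanol = 0.2657, y_1-propanol = 0.3332

Newton–Raphson from V/F = 0.64:
  V/F = 0.6400: g = 0.03294, g' = -0.2246 → V/F = 0.7867
  V/F = 0.7867: g = -0.00240, g' = -0.2631 → V/F = 0.7775
Converged at V/F = 0.7775.
Compositions from xᵢ = zᵢ/(1+V/F(Kᵢ−1)), yᵢ = Kᵢxᵢ:
  ethyl acetate: x = 0.0666, y = 0.1645
  1-propanol: x = 0.2657, y = 0.3332
  toluene: x = 0.4699, y = 0.4347
  o-xylene: x = 0.1978, y = 0.0676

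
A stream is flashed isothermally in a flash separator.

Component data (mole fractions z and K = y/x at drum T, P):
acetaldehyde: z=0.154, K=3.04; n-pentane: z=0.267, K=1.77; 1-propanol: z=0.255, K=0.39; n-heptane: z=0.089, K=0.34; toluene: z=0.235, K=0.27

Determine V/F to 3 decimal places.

V/F = 0.145

Rachford–Rice: g(V/F) = Σ zᵢ(Kᵢ−1)/(1+V/F(Kᵢ−1)) = 0.
g(0) = ΣzᵢKᵢ − 1 = 0.134 and g(1) = 1 − Σzᵢ/Kᵢ = -0.987, so a root lies in (0, 1).
Newton–Raphson from V/F = 0.34:
  V/F = 0.340: g = -0.1517, g' = -0.760 → V/F = 0.140
  V/F = 0.140: g = 0.0038, g' = -0.832 → V/F = 0.145
Converged at V/F = 0.145.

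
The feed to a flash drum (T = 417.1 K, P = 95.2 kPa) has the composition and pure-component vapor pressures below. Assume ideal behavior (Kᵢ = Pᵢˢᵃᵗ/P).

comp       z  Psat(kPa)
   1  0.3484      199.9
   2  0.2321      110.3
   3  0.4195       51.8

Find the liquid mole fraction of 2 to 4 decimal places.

x_2 = 0.2118

Raoult's law: Kᵢ = Pᵢˢᵃᵗ/P = Pᵢˢᵃᵗ/95.2.
  K_1 = 199.9/95.2 = 2.099790, K_2 = 110.3/95.2 = 1.158613, K_3 = 51.8/95.2 = 0.544118
Newton iteration, ψ⁰ = 0.5:
  ψ = 0.5000: g = 0.03363, g' = -0.3267 → ψ = 0.6029
  ψ = 0.6029: g = 0.00026, g' = -0.3230 → ψ = 0.6037
Converged at ψ = 0.6037.
Compositions from xᵢ = zᵢ/(1+ψ(Kᵢ−1)), yᵢ = Kᵢxᵢ:
  1: x = 0.2094, y = 0.4396
  2: x = 0.2118, y = 0.2454
  3: x = 0.5788, y = 0.3149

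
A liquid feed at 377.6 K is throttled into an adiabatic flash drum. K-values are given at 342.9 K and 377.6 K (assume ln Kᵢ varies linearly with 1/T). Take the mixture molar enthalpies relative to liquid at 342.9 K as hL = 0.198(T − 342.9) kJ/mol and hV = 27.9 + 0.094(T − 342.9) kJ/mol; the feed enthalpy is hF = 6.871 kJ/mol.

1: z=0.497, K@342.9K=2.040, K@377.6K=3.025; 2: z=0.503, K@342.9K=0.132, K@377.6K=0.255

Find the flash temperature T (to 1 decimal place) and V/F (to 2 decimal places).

Adiabatic flash: solve Rachford–Rice at each trial T, then check hF = ψ·hV(T) + (1−ψ)·hL(T).
  T = 342.9 K: K = (2.040, 0.132), RR gives ψ = 0.089, H_out = 2.481 kJ/mol
  T = 377.6 K: K = (3.025, 0.255), RR gives ψ = 0.419, H_out = 17.042 kJ/mol
  T = 360.2 K: K = (2.506, 0.186), RR gives ψ = 0.277, H_out = 10.651 kJ/mol
  T = 351.5 K: K = (2.266, 0.157), RR gives ψ = 0.192, H_out = 6.897 kJ/mol
  T = 347.2 K: K = (2.151, 0.144), RR gives ψ = 0.144, H_out = 4.801 kJ/mol
  T = 349.4 K: K = (2.209, 0.151), RR gives ψ = 0.169, H_out = 5.897 kJ/mol
Linear interpolation between T = 349.4 (H_out = 5.897) and T = 351.5 (H_out = 6.897) on hF = 6.871 gives T ≈ 351.4 K, at which ψ = 0.19.

T = 351.4 K, V/F = 0.19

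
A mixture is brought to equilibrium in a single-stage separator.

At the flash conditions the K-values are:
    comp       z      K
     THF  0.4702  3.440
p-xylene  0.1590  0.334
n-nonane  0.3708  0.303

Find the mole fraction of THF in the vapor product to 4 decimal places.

Rachford–Rice: g(V/F) = Σ zᵢ(Kᵢ−1)/(1+V/F(Kᵢ−1)) = 0.
Feasibility: ΣzᵢKᵢ = 1.7829, Σzᵢ/Kᵢ = 1.8365 — both > 1, two phases present.
Newton iteration, V/F⁰ = 0.5:
  V/F = 0.5000: g = -0.03866, g' = -1.1509 → V/F = 0.4664
  V/F = 0.4664: g = 0.00006, g' = -1.1563 → V/F = 0.4665
Converged at V/F = 0.4665.
Compositions from xᵢ = zᵢ/(1+V/F(Kᵢ−1)), yᵢ = Kᵢxᵢ:
  THF: x = 0.2199, y = 0.7565
  p-xylene: x = 0.2307, y = 0.0770
  n-nonane: x = 0.5494, y = 0.1665

y_THF = 0.7565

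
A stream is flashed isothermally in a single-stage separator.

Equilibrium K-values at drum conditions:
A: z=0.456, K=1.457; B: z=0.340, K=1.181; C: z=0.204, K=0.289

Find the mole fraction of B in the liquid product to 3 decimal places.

x_B = 0.312

Material balance + equilibrium reduce to Σ zᵢ(Kᵢ−1)/(1+V/F(Kᵢ−1)) = 0.
g(0) = ΣzᵢKᵢ − 1 = 0.125 and g(1) = 1 − Σzᵢ/Kᵢ = -0.307, so a root lies in (0, 1).
Newton–Raphson from V/F = 0.63:
  V/F = 0.630: g = -0.0457, g' = -0.405 → V/F = 0.517
  V/F = 0.517: g = -0.0046, g' = -0.330 → V/F = 0.503
Converged at V/F = 0.503.
Compositions from xᵢ = zᵢ/(1+V/F(Kᵢ−1)), yᵢ = Kᵢxᵢ:
  A: x = 0.371, y = 0.540
  B: x = 0.312, y = 0.368
  C: x = 0.318, y = 0.092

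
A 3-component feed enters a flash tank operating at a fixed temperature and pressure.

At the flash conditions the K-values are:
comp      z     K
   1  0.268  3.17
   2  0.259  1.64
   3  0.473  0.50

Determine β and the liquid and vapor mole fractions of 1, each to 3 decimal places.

β = 0.665, x_1 = 0.110, y_1 = 0.348

Iterate (Newton) starting at β = 0.5:
  β = 0.500: g = 0.0892, g' = -0.561 → β = 0.659
  β = 0.659: g = 0.0033, g' = -0.529 → β = 0.665
Converged at β = 0.665.
Compositions from xᵢ = zᵢ/(1+β(Kᵢ−1)), yᵢ = Kᵢxᵢ:
  1: x = 0.110, y = 0.348
  2: x = 0.182, y = 0.298
  3: x = 0.709, y = 0.354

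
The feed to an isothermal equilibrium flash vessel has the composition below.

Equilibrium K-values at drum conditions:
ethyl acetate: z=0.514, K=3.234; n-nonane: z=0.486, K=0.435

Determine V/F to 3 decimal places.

Binary case is linear: z₁(K₁−1)(1+V/F(K₂−1)) + z₂(K₂−1)(1+V/F(K₁−1)) = 0
⇒ V/F = [z₁(K₁−1)+z₂(K₂−1)] / [−(K₁−1)(K₂−1)] = 0.8737/1.2622 = 0.692

V/F = 0.692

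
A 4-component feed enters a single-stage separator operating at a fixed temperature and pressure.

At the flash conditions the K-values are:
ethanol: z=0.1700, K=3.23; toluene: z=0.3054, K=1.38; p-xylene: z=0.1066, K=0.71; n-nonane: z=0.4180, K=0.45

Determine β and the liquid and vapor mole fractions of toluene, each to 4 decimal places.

Material balance + equilibrium reduce to Σ zᵢ(Kᵢ−1)/(1+β(Kᵢ−1)) = 0.
Feasibility: ΣzᵢKᵢ = 1.2343, Σzᵢ/Kᵢ = 1.3530 — both > 1, two phases present.
Iterate (Newton) starting at β = 0.56:
  β = 0.5600: g = -0.10487, g' = -0.4740 → β = 0.3388
  β = 0.3388: g = 0.00195, g' = -0.5110 → β = 0.3426
Converged at β = 0.3426.
Compositions from xᵢ = zᵢ/(1+β(Kᵢ−1)), yᵢ = Kᵢxᵢ:
  ethanol: x = 0.0964, y = 0.3113
  toluene: x = 0.2702, y = 0.3729
  p-xylene: x = 0.1184, y = 0.0840
  n-nonane: x = 0.5150, y = 0.2318

β = 0.3426, x_toluene = 0.2702, y_toluene = 0.3729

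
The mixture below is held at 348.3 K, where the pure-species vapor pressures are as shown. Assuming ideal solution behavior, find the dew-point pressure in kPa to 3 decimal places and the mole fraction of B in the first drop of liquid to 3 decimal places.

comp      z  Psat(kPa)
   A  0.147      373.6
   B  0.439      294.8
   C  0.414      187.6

At the dew point ψ → 1, so Σzᵢ/Kᵢ = 1 with Kᵢ = Pᵢˢᵃᵗ/P ⇒ 1/P = Σzᵢ/Pᵢˢᵃᵗ.
1/P = 0.147/373.6 + 0.439/294.8 + 0.414/187.6 = 0.004089 ⇒ P = 244.532 kPa
xᵢ = zᵢP/Pᵢˢᵃᵗ ⇒ x_B = 0.439·244.532/294.8 = 0.364

Pdew = 244.532 kPa, x_B = 0.364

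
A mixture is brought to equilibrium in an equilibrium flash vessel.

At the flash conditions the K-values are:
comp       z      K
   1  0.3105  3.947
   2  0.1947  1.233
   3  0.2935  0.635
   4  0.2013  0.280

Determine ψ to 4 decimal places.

ψ = 0.5706

Let ψ = V/F and solve Σ zᵢ(Kᵢ−1)/(1+ψ(Kᵢ−1)) = 0.
Feasibility: ΣzᵢKᵢ = 1.7083, Σzᵢ/Kᵢ = 1.4177 — both > 1, two phases present.
Newton iteration, ψ⁰ = 0.5:
  ψ = 0.5000: g = 0.05306, g' = -0.7625 → ψ = 0.5696
  ψ = 0.5696: g = 0.00072, g' = -0.7463 → ψ = 0.5706
Converged at ψ = 0.5706.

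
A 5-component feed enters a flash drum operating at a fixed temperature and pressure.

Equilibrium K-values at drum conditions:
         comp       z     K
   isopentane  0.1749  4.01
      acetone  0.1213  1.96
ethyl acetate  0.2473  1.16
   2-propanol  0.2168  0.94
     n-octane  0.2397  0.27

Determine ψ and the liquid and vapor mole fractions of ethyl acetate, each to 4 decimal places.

Let ψ = V/F and solve Σ zᵢ(Kᵢ−1)/(1+ψ(Kᵢ−1)) = 0.
Check two-phase: ΣzᵢKᵢ = 1.4945 > 1 and Σzᵢ/Kᵢ = 1.4371 > 1, so g(0) = 0.4945 > 0 and g(1) = -0.4371 < 0.
Newton iteration, ψ⁰ = 0.31:
  ψ = 0.3100: g = 0.16036, g' = -0.7104 → ψ = 0.5357
  ψ = 0.5357: g = 0.01404, g' = -0.6316 → ψ = 0.5580
  ψ = 0.5580: g = -0.00007, g' = -0.6379 → ψ = 0.5579
Converged at ψ = 0.5579.
Compositions from xᵢ = zᵢ/(1+ψ(Kᵢ−1)), yᵢ = Kᵢxᵢ:
  isopentane: x = 0.0653, y = 0.2618
  acetone: x = 0.0790, y = 0.1548
  ethyl acetate: x = 0.2270, y = 0.2634
  2-propanol: x = 0.2243, y = 0.2108
  n-octane: x = 0.4044, y = 0.1092

ψ = 0.5579, x_ethyl acetate = 0.2270, y_ethyl acetate = 0.2634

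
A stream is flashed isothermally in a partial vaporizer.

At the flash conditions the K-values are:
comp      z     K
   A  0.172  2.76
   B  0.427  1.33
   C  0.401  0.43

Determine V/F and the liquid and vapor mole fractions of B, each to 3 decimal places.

Rachford–Rice: g(V/F) = Σ zᵢ(Kᵢ−1)/(1+V/F(Kᵢ−1)) = 0.
Check two-phase: ΣzᵢKᵢ = 1.215 > 1 and Σzᵢ/Kᵢ = 1.316 > 1, so g(0) = 0.215 > 0 and g(1) = -0.316 < 0.
Newton iteration, V/F⁰ = 0.63:
  V/F = 0.630: g = -0.0964, g' = -0.469 → V/F = 0.424
  V/F = 0.424: g = -0.0046, g' = -0.437 → V/F = 0.414
Converged at V/F = 0.414.
Compositions from xᵢ = zᵢ/(1+V/F(Kᵢ−1)), yᵢ = Kᵢxᵢ:
  A: x = 0.100, y = 0.275
  B: x = 0.376, y = 0.500
  C: x = 0.525, y = 0.226

V/F = 0.414, x_B = 0.376, y_B = 0.500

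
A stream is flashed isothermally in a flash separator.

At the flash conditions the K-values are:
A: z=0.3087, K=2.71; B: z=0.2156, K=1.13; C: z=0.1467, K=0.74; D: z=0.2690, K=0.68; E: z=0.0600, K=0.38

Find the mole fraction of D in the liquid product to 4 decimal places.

x_D = 0.3668

Material balance + equilibrium reduce to Σ zᵢ(Kᵢ−1)/(1+β(Kᵢ−1)) = 0.
g(0) = ΣzᵢKᵢ − 1 = 0.3945 and g(1) = 1 − Σzᵢ/Kᵢ = -0.0564, so a root lies in (0, 1).
Newton–Raphson from β = 0.57:
  β = 0.5700: g = 0.08582, g' = -0.3447 → β = 0.8190
  β = 0.8190: g = 0.00455, g' = -0.3214 → β = 0.8331
Converged at β = 0.8331.
Compositions from xᵢ = zᵢ/(1+β(Kᵢ−1)), yᵢ = Kᵢxᵢ:
  A: x = 0.1273, y = 0.3450
  B: x = 0.1945, y = 0.2198
  C: x = 0.1873, y = 0.1386
  D: x = 0.3668, y = 0.2494
  E: x = 0.1241, y = 0.0472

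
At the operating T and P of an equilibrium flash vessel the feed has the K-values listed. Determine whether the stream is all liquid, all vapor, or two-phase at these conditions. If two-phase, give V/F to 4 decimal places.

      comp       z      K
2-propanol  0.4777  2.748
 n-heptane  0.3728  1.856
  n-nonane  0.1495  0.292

ΣzᵢKᵢ = 2.0483; Σzᵢ/Kᵢ = 0.8867.
Since Σzᵢ/Kᵢ < 1 the mixture is above its dew point — single vapor phase.

all vapor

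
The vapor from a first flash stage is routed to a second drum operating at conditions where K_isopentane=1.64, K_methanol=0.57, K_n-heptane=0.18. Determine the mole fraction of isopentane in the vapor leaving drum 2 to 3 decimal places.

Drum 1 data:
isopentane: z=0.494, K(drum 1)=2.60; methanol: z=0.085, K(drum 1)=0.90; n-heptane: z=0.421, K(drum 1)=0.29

Drum 1:
Newton–Raphson from ψ₁ = 0.5:
  ψ₁ = 0.500: g = -0.0333, g' = -0.901 → ψ₁ = 0.463
Converged at ψ₁ = 0.463.
Drum-1 compositions:
  isopentane: x = 0.284, y = 0.738
  methanol: x = 0.089, y = 0.080
  n-heptane: x = 0.627, y = 0.182
Drum-2 feed = drum-1 vapor: z₂ = (0.7379, 0.0802, 0.1818).
Drum 2:
Material balance + equilibrium reduce to Σ zᵢ(Kᵢ−1)/(1+ψ₂(Kᵢ−1)) = 0.
Feasibility: ΣzᵢKᵢ = 1.289, Σzᵢ/Kᵢ = 1.601 — both > 1, two phases present.
Iterate (Newton) starting at ψ₂ = 0.5:
  ψ₂ = 0.500: g = 0.0611, g' = -0.549 → ψ₂ = 0.611
  ψ₂ = 0.611: g = -0.0063, g' = -0.675 → ψ₂ = 0.602
Converged at ψ₂ = 0.602.
  isopentane: x = 0.533, y = 0.874
  methanol: x = 0.108, y = 0.062
  n-heptane: x = 0.359, y = 0.065

y_isopentane (drum 2) = 0.874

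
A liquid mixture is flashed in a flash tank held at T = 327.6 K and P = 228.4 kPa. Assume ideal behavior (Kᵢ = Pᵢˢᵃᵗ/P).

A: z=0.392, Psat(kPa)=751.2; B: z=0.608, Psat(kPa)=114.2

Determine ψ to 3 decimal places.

ψ = 0.518

Raoult's law: Kᵢ = Pᵢˢᵃᵗ/P = Pᵢˢᵃᵗ/228.4.
  K_A = 751.2/228.4 = 3.28897, K_B = 114.2/228.4 = 0.50000
Let ψ = V/F and solve Σ zᵢ(Kᵢ−1)/(1+ψ(Kᵢ−1)) = 0.
Feasibility: ΣzᵢKᵢ = 1.593, Σzᵢ/Kᵢ = 1.335 — both > 1, two phases present.
Newton iteration, ψ⁰ = 0.5:
  ψ = 0.500: g = 0.0131, g' = -0.717 → ψ = 0.518
Converged at ψ = 0.518.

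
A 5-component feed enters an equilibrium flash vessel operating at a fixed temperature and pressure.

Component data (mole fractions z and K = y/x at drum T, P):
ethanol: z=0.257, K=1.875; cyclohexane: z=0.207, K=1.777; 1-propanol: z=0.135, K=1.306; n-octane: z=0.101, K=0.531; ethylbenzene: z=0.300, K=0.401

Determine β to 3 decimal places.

β = 0.476

Material balance + equilibrium reduce to Σ zᵢ(Kᵢ−1)/(1+β(Kᵢ−1)) = 0.
Check two-phase: ΣzᵢKᵢ = 1.200 > 1 and Σzᵢ/Kᵢ = 1.295 > 1, so g(0) = 0.200 > 0 and g(1) = -0.295 < 0.
Newton–Raphson from β = 0.52:
  β = 0.520: g = -0.0189, g' = -0.432 → β = 0.476
Converged at β = 0.476.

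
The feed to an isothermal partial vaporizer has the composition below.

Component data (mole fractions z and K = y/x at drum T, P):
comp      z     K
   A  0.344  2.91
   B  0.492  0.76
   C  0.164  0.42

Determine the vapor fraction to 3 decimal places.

ψ = 0.651

Rachford–Rice: g(ψ) = Σ zᵢ(Kᵢ−1)/(1+ψ(Kᵢ−1)) = 0.
Feasibility: ΣzᵢKᵢ = 1.444, Σzᵢ/Kᵢ = 1.156 — both > 1, two phases present.
Newton iteration, ψ⁰ = 0.5:
  ψ = 0.500: g = 0.0679, g' = -0.474 → ψ = 0.643
  ψ = 0.643: g = 0.0035, g' = -0.433 → ψ = 0.651
Converged at ψ = 0.651.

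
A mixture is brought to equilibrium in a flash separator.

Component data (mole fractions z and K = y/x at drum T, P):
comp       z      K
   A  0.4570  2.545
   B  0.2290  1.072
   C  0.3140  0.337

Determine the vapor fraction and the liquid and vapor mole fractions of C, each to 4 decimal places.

ψ = 0.6531, x_C = 0.5538, y_C = 0.1866

Iterate (Newton) starting at ψ = 0.64:
  ψ = 0.6400: g = 0.00915, g' = -0.6934 → ψ = 0.6532
  ψ = 0.6532: g = -0.00005, g' = -0.7007 → ψ = 0.6531
Converged at ψ = 0.6531.
Compositions from xᵢ = zᵢ/(1+ψ(Kᵢ−1)), yᵢ = Kᵢxᵢ:
  A: x = 0.2275, y = 0.5789
  B: x = 0.2187, y = 0.2345
  C: x = 0.5538, y = 0.1866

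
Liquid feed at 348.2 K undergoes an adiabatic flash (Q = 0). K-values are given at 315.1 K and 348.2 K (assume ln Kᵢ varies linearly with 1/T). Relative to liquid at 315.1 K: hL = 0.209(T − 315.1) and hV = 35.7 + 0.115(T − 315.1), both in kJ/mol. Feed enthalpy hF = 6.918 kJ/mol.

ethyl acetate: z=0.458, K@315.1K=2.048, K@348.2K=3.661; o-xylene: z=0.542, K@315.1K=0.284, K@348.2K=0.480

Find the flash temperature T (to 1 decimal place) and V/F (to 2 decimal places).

Adiabatic flash: solve Rachford–Rice at each trial T, then check hF = ψ·hV(T) + (1−ψ)·hL(T).
  T = 315.1 K: K = (2.048, 0.284), RR gives ψ = 0.122, H_out = 4.373 kJ/mol
  T = 348.2 K: K = (3.661, 0.480), RR gives ψ = 0.677, H_out = 28.983 kJ/mol
  T = 331.6 K: K = (2.776, 0.374), RR gives ψ = 0.426, H_out = 18.001 kJ/mol
  T = 323.4 K: K = (2.396, 0.327), RR gives ψ = 0.292, H_out = 11.947 kJ/mol
  T = 319.2 K: K = (2.215, 0.305), RR gives ψ = 0.213, H_out = 8.374 kJ/mol
  T = 317.1 K: K = (2.128, 0.294), RR gives ψ = 0.168, H_out = 6.401 kJ/mol
  T = 318.1 K: K = (2.169, 0.299), RR gives ψ = 0.190, H_out = 7.359 kJ/mol
Linear interpolation between T = 317.1 (H_out = 6.401) and T = 318.1 (H_out = 7.359) on hF = 6.918 gives T ≈ 317.6 K, at which ψ = 0.18.

T = 317.6 K, V/F = 0.18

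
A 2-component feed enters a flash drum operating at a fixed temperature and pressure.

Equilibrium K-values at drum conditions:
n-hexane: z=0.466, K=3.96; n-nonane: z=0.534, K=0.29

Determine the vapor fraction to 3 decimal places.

Rachford–Rice: g(ψ) = Σ zᵢ(Kᵢ−1)/(1+ψ(Kᵢ−1)) = 0.
Check two-phase: ΣzᵢKᵢ = 2.000 > 1 and Σzᵢ/Kᵢ = 1.959 > 1, so g(0) = 1.000 > 0 and g(1) = -0.959 < 0.
Binary case is linear: z₁(K₁−1)(1+ψ(K₂−1)) + z₂(K₂−1)(1+ψ(K₁−1)) = 0
⇒ ψ = [z₁(K₁−1)+z₂(K₂−1)] / [−(K₁−1)(K₂−1)] = 1.0002/2.1016 = 0.476

ψ = 0.476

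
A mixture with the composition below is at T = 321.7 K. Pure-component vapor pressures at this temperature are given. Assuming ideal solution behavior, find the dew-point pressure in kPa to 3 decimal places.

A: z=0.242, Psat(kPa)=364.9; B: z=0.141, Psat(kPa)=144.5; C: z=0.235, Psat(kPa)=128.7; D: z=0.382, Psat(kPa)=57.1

Pdew = 98.474 kPa

At the dew point ψ → 1, so Σzᵢ/Kᵢ = 1 with Kᵢ = Pᵢˢᵃᵗ/P ⇒ 1/P = Σzᵢ/Pᵢˢᵃᵗ.
1/P = 0.242/364.9 + 0.141/144.5 + 0.235/128.7 + 0.382/57.1 = 0.010155 ⇒ P = 98.474 kPa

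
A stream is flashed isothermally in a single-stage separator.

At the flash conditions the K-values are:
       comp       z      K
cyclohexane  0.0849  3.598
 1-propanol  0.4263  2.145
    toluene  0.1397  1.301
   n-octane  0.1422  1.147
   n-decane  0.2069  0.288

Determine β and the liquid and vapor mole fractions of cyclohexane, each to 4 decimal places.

β = 0.8443, x_cyclohexane = 0.0266, y_cyclohexane = 0.0957

Material balance + equilibrium reduce to Σ zᵢ(Kᵢ−1)/(1+β(Kᵢ−1)) = 0.
Feasibility: ΣzᵢKᵢ = 1.6243, Σzᵢ/Kᵢ = 1.1721 — both > 1, two phases present.
Newton iteration, β⁰ = 0.63:
  β = 0.6300: g = 0.15455, g' = -0.6275 → β = 0.8763
  β = 0.8763: g = -0.02896, g' = -0.9446 → β = 0.8456
  β = 0.8456: g = -0.00113, g' = -0.8733 → β = 0.8444
Converged at β = 0.8443.
Compositions from xᵢ = zᵢ/(1+β(Kᵢ−1)), yᵢ = Kᵢxᵢ:
  cyclohexane: x = 0.0266, y = 0.0957
  1-propanol: x = 0.2168, y = 0.4649
  toluene: x = 0.1114, y = 0.1449
  n-octane: x = 0.1265, y = 0.1451
  n-decane: x = 0.5188, y = 0.1494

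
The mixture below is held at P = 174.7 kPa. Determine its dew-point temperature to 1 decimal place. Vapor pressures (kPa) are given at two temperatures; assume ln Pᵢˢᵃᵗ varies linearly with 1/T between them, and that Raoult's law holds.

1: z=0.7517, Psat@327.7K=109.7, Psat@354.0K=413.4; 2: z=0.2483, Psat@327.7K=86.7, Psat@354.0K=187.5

Dew-point temperature: Σzᵢ·P/Pᵢˢᵃᵗ(T) = 1. Interpolate ln Pᵢˢᵃᵗ = aᵢ + bᵢ/T.
  T = 327.7 K: ΣzᵢP/Pᵢˢᵃᵗ = 1.6974
  T = 354.0 K: ΣzᵢP/Pᵢˢᵃᵗ = 0.5490
  T = 340.9 K: ΣzᵢP/Pᵢˢᵃᵗ = 0.9343
  T = 334.3 K: ΣzᵢP/Pᵢˢᵃᵗ = 1.2490
  T = 337.6 K: ΣzᵢP/Pᵢˢᵃᵗ = 1.0781
  T = 339.2 K: ΣzᵢP/Pᵢˢᵃᵗ = 1.0053
Interpolating between 339.2 K and 340.9 K gives T ≈ 339.3 K.

T = 339.3 K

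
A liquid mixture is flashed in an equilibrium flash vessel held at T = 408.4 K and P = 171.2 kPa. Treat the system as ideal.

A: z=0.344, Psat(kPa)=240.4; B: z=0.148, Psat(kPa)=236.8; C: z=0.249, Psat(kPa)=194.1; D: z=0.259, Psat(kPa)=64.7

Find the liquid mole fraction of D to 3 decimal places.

x_D = 0.328

Raoult's law: Kᵢ = Pᵢˢᵃᵗ/P = Pᵢˢᵃᵗ/171.2.
  K_A = 240.4/171.2 = 1.40421, K_B = 236.8/171.2 = 1.38318, K_C = 194.1/171.2 = 1.13376, K_D = 64.7/171.2 = 0.37792
Let β = V/F and solve Σ zᵢ(Kᵢ−1)/(1+β(Kᵢ−1)) = 0.
Check two-phase: ΣzᵢKᵢ = 1.068 > 1 and Σzᵢ/Kᵢ = 1.257 > 1, so g(0) = 0.068 > 0 and g(1) = -0.257 < 0.
Newton iteration, β⁰ = 0.32:
  β = 0.320: g = 0.0044, g' = -0.222 → β = 0.340
Converged at β = 0.340.
Compositions from xᵢ = zᵢ/(1+β(Kᵢ−1)), yᵢ = Kᵢxᵢ:
  A: x = 0.302, y = 0.425
  B: x = 0.131, y = 0.181
  C: x = 0.238, y = 0.270
  D: x = 0.328, y = 0.124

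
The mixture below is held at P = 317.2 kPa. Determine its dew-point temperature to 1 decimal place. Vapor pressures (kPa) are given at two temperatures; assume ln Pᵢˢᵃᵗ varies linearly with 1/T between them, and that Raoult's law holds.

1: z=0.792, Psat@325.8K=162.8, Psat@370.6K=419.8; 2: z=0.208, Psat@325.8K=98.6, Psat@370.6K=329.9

T = 359.6 K

Dew-point temperature: Σzᵢ·P/Pᵢˢᵃᵗ(T) = 1. Interpolate ln Pᵢˢᵃᵗ = aᵢ + bᵢ/T.
  T = 325.8 K: ΣzᵢP/Pᵢˢᵃᵗ = 2.2123
  T = 370.6 K: ΣzᵢP/Pᵢˢᵃᵗ = 0.7984
  T = 348.2 K: ΣzᵢP/Pᵢˢᵃᵗ = 1.2840
  T = 359.4 K: ΣzᵢP/Pᵢˢᵃᵗ = 1.0047
  T = 365.0 K: ΣzᵢP/Pᵢˢᵃᵗ = 0.8940
  T = 362.2 K: ΣzᵢP/Pᵢˢᵃᵗ = 0.9473
Interpolating between 359.4 K and 362.2 K gives T ≈ 359.6 K.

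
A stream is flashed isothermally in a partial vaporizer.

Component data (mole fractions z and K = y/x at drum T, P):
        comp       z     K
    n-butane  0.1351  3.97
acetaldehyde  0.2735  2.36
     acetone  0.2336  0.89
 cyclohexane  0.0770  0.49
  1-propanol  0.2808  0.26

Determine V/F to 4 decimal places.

Rachford–Rice: g(V/F) = Σ zᵢ(Kᵢ−1)/(1+V/F(Kᵢ−1)) = 0.
g(0) = ΣzᵢKᵢ − 1 = 0.5004 and g(1) = 1 − Σzᵢ/Kᵢ = -0.6495, so a root lies in (0, 1).
Newton–Raphson from V/F = 0.5:
  V/F = 0.5000: g = -0.02686, g' = -0.7989 → V/F = 0.4664
  V/F = 0.4664: g = -0.00008, g' = -0.7950 → V/F = 0.4663
Converged at V/F = 0.4663.

V/F = 0.4663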